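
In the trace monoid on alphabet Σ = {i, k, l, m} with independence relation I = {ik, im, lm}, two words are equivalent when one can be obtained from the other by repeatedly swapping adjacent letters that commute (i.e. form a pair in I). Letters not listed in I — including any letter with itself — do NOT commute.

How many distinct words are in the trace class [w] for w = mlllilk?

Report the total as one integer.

6

piece 0:m — minimal
piece 1:l — minimal
piece 2:l rests on {1:l}
piece 3:l rests on {2:l}
piece 4:i rests on {3:l}
piece 5:l rests on {4:i}
piece 6:k rests on {0:m, 5:l}
minimal pieces: {0:m, 1:l}
ways to finish when only these pieces remain (= sum over removing one remaining piece with nothing left below it):
  1 left: {6}→1
  2 left: {0,6}→1  {5,6}→1
  3 left: {0,5,6}→2  {4,5,6}→1
  4 left: {0,4,5,6}→3  {3,4,5,6}→1
  5 left: {0,3,4,5,6}→4  {2,3,4,5,6}→1
  placing 0:m first → 1 extensions
  placing 1:l first → 5 extensions
total linear extensions = 6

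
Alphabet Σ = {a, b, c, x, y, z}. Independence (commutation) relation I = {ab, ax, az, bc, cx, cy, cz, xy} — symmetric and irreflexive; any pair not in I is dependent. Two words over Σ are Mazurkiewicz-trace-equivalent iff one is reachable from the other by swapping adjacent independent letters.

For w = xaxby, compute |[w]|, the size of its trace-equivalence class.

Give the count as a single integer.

drop 0:x onto floor
drop 1:a onto floor
drop 2:x onto {0:x}
drop 3:b onto {2:x}
drop 4:y onto {1:a, 3:b}
ground layer = {0:x, 1:a}
drop-orders for the pieces not yet dropped (sum over which currently-grounded one goes next):
  1 to go: {4} 1
  2 to go: {1,4} 1  {3,4} 1
  3 to go: {1,3,4} 2  {2,3,4} 1
  if 0:x drops first: 3 orders
  if 1:a drops first: 1 orders
heap linearizations: 4

4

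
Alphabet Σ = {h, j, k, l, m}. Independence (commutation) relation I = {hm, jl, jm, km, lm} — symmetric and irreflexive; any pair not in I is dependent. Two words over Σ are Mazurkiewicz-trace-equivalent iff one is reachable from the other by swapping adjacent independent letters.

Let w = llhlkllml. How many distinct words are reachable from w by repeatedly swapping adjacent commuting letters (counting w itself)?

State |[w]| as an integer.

drop 0:l onto floor
drop 1:l onto {0:l}
drop 2:h onto {1:l}
drop 3:l onto {2:h}
drop 4:k onto {3:l}
drop 5:l onto {4:k}
drop 6:l onto {5:l}
drop 7:m onto floor
drop 8:l onto {6:l}
ground layer = {0:l, 7:m}
drop-orders for the pieces not yet dropped (sum over which currently-grounded one goes next):
  1 to go: {7} 1  {8} 1
  2 to go: {6,8} 1  {7,8} 2
  3 to go: {5,6,8} 1  {6,7,8} 3
  4 to go: {4,5,6,8} 1  {5,6,7,8} 4
  5 to go: {3,4,5,6,8} 1  {4,5,6,7,8} 5
  6 to go: {2,3,4,5,6,8} 1  {3,4,5,6,7,8} 6
  7 to go: {1,2,3,4,5,6,8} 1  {2,3,4,5,6,7,8} 7
  if 0:l drops first: 8 orders
  if 7:m drops first: 1 orders
heap linearizations: 9

9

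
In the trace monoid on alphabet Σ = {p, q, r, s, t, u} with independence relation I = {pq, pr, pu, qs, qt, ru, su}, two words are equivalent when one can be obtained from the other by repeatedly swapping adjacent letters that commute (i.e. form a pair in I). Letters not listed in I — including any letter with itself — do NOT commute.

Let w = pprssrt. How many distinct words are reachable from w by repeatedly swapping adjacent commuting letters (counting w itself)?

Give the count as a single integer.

3

piece 0:p — minimal
piece 1:p rests on {0:p}
piece 2:r — minimal
piece 3:s rests on {1:p, 2:r}
piece 4:s rests on {3:s}
piece 5:r rests on {4:s}
piece 6:t rests on {5:r}
minimal pieces: {0:p, 2:r}
ways to finish when only these pieces remain (= sum over removing one remaining piece with nothing left below it):
  1 left: {6}→1
  2 left: {5,6}→1
  3 left: {4,5,6}→1
  4 left: {3,4,5,6}→1
  5 left: {1,3,4,5,6}→1  {2,3,4,5,6}→1
  placing 0:p first → 2 extensions
  placing 2:r first → 1 extensions
total linear extensions = 3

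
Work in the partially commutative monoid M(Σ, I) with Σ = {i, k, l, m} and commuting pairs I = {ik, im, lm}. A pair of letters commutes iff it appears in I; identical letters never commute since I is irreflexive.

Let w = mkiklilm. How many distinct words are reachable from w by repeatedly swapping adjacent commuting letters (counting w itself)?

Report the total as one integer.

17

drop 0:m onto floor
drop 1:k onto {0:m}
drop 2:i onto floor
drop 3:k onto {1:k}
drop 4:l onto {2:i, 3:k}
drop 5:i onto {4:l}
drop 6:l onto {5:i}
drop 7:m onto {3:k}
ground layer = {0:m, 2:i}
drop-orders for the pieces not yet dropped (sum over which currently-grounded one goes next):
  1 to go: {6} 1  {7} 1
  2 to go: {5,6} 1  {6,7} 2
  3 to go: {4,5,6} 1  {5,6,7} 3
  4 to go: {2,4,5,6} 1  {4,5,6,7} 4
  5 to go: {2,4,5,6,7} 5  {3,4,5,6,7} 4
  6 to go: {1,3,4,5,6,7} 4  {2,3,4,5,6,7} 9
  if 0:m drops first: 13 orders
  if 2:i drops first: 4 orders
heap linearizations: 17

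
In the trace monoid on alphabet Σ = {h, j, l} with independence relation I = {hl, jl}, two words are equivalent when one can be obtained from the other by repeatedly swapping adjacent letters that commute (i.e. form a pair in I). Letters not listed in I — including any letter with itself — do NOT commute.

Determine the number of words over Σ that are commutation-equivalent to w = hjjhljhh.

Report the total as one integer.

8

#0=h has no predecessor
#1=j depends on [0:h]
#2=j depends on [1:j]
#3=h depends on [2:j]
#4=l has no predecessor
#5=j depends on [3:h]
#6=h depends on [5:j]
#7=h depends on [6:h]
sources: [0:h, 4:l]
N(rest) = Σ N(rest − s) over sources s of rest; N(one piece) = 1:
  size 1 → [4]=1  [7]=1
  size 2 → [4,7]=2  [6,7]=1
  size 3 → [4,6,7]=3  [5,6,7]=1
  size 4 → [3,5,6,7]=1  [4,5,6,7]=4
  size 5 → [2,3,5,6,7]=1  [3,4,5,6,7]=5
  size 6 → [1,2,3,5,6,7]=1  [2,3,4,5,6,7]=6
  first=0(h) contributes 7
  first=4(l) contributes 1
|[w]| = 8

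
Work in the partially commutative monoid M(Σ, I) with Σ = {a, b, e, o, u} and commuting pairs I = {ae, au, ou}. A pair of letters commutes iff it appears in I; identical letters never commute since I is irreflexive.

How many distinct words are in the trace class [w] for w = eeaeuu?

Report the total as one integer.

#0=e has no predecessor
#1=e depends on [0:e]
#2=a has no predecessor
#3=e depends on [1:e]
#4=u depends on [3:e]
#5=u depends on [4:u]
sources: [0:e, 2:a]
N(rest) = Σ N(rest − s) over sources s of rest; N(one piece) = 1:
  size 1 → [2]=1  [5]=1
  size 2 → [2,5]=2  [4,5]=1
  size 3 → [2,4,5]=3  [3,4,5]=1
  size 4 → [1,3,4,5]=1  [2,3,4,5]=4
  first=0(e) contributes 5
  first=2(a) contributes 1
|[w]| = 6

6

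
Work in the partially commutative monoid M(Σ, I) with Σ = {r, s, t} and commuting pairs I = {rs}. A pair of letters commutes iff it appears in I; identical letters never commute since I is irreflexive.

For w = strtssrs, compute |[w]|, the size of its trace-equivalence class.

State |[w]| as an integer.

4

piece 0:s — minimal
piece 1:t rests on {0:s}
piece 2:r rests on {1:t}
piece 3:t rests on {2:r}
piece 4:s rests on {3:t}
piece 5:s rests on {4:s}
piece 6:r rests on {3:t}
piece 7:s rests on {5:s}
minimal pieces: {0:s}
ways to finish when only these pieces remain (= sum over removing one remaining piece with nothing left below it):
  1 left: {6}→1  {7}→1
  2 left: {5,7}→1  {6,7}→2
  3 left: {4,5,7}→1  {5,6,7}→3
  4 left: {4,5,6,7}→4
  5 left: {3,4,5,6,7}→4
  6 left: {2,3,4,5,6,7}→4
  placing 0:s first → 4 extensions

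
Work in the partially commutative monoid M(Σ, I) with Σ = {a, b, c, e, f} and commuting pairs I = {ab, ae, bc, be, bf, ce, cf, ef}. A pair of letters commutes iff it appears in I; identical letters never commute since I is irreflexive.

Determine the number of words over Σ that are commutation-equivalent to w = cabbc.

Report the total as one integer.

10

#0=c has no predecessor
#1=a depends on [0:c]
#2=b has no predecessor
#3=b depends on [2:b]
#4=c depends on [1:a]
sources: [0:c, 2:b]
N(rest) = Σ N(rest − s) over sources s of rest; N(one piece) = 1:
  size 1 → [3]=1  [4]=1
  size 2 → [1,4]=1  [2,3]=1  [3,4]=2
  size 3 → [0,1,4]=1  [1,3,4]=3  [2,3,4]=3
  first=0(c) contributes 6
  first=2(b) contributes 4
|[w]| = 10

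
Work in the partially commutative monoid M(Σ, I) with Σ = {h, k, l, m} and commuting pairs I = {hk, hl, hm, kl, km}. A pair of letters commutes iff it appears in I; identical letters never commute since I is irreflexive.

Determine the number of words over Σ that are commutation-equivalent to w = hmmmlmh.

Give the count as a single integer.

drop 0:h onto floor
drop 1:m onto floor
drop 2:m onto {1:m}
drop 3:m onto {2:m}
drop 4:l onto {3:m}
drop 5:m onto {4:l}
drop 6:h onto {0:h}
ground layer = {0:h, 1:m}
drop-orders for the pieces not yet dropped (sum over which currently-grounded one goes next):
  1 to go: {5} 1  {6} 1
  2 to go: {0,6} 1  {4,5} 1  {5,6} 2
  3 to go: {0,5,6} 3  {3,4,5} 1  {4,5,6} 3
  4 to go: {0,4,5,6} 6  {2,3,4,5} 1  {3,4,5,6} 4
  5 to go: {0,3,4,5,6} 10  {1,2,3,4,5} 1  {2,3,4,5,6} 5
  if 0:h drops first: 6 orders
  if 1:m drops first: 15 orders
heap linearizations: 21

21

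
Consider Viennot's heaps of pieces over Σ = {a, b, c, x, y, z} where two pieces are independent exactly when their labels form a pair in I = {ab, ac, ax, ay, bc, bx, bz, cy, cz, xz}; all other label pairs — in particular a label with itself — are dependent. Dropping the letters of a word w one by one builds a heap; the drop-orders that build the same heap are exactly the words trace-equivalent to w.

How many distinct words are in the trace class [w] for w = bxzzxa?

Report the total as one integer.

0(b) covers ∅
1(x) covers ∅
2(z) covers ∅
3(z) covers 2:z
4(x) covers 1:x
5(a) covers 3:z
floor of heap: 0:b, 1:x, 2:z
completions by unplaced set U, small U first (add the entries for U minus each lowest piece of U):
  |U|=1: {0}:1  {4}:1  {5}:1
  |U|=2: {0,4}:2  {0,5}:2  {1,4}:1  {3,5}:1  {4,5}:2
  |U|=3: {0,1,4}:3  {0,3,5}:3  {0,4,5}:6  {1,4,5}:3  {2,3,5}:1  {3,4,5}:3
  |U|=4: {0,1,4,5}:12  {0,2,3,5}:4  {0,3,4,5}:12  {1,3,4,5}:6  {2,3,4,5}:4
  start at 0(b): 10
  start at 1(x): 20
  start at 2(z): 30
sum over floor = 60

60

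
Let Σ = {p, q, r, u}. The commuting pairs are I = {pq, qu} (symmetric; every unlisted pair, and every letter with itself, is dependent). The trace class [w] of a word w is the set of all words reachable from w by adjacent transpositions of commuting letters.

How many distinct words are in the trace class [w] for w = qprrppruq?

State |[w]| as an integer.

0(q) covers ∅
1(p) covers ∅
2(r) covers 0:q, 1:p
3(r) covers 2:r
4(p) covers 3:r
5(p) covers 4:p
6(r) covers 5:p
7(u) covers 6:r
8(q) covers 6:r
floor of heap: 0:q, 1:p
completions by unplaced set U, small U first (add the entries for U minus each lowest piece of U):
  |U|=1: {7}:1  {8}:1
  |U|=2: {7,8}:2
  |U|=3: {6,7,8}:2
  |U|=4: {5,6,7,8}:2
  |U|=5: {4,5,6,7,8}:2
  |U|=6: {3,4,5,6,7,8}:2
  |U|=7: {2,3,4,5,6,7,8}:2
  start at 0(q): 2
  start at 1(p): 2
sum over floor = 4

4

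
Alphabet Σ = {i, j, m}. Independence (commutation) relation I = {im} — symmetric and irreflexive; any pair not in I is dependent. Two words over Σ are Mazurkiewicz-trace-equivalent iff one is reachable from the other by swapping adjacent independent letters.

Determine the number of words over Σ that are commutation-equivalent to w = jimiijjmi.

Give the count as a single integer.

0(j) covers ∅
1(i) covers 0:j
2(m) covers 0:j
3(i) covers 1:i
4(i) covers 3:i
5(j) covers 2:m, 4:i
6(j) covers 5:j
7(m) covers 6:j
8(i) covers 6:j
floor of heap: 0:j
completions by unplaced set U, small U first (add the entries for U minus each lowest piece of U):
  |U|=1: {7}:1  {8}:1
  |U|=2: {7,8}:2
  |U|=3: {6,7,8}:2
  |U|=4: {5,6,7,8}:2
  |U|=5: {2,5,6,7,8}:2  {4,5,6,7,8}:2
  |U|=6: {2,4,5,6,7,8}:4  {3,4,5,6,7,8}:2
  |U|=7: {1,3,4,5,6,7,8}:2  {2,3,4,5,6,7,8}:6
  start at 0(j): 8

8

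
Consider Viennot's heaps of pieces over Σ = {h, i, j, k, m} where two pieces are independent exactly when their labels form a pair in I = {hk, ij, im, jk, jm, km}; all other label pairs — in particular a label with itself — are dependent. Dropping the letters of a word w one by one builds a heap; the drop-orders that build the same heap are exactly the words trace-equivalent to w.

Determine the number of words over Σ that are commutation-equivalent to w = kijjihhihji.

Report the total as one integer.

drop 0:k onto floor
drop 1:i onto {0:k}
drop 2:j onto floor
drop 3:j onto {2:j}
drop 4:i onto {1:i}
drop 5:h onto {3:j, 4:i}
drop 6:h onto {5:h}
drop 7:i onto {6:h}
drop 8:h onto {7:i}
drop 9:j onto {8:h}
drop 10:i onto {8:h}
ground layer = {0:k, 2:j}
drop-orders for the pieces not yet dropped (sum over which currently-grounded one goes next):
  1 to go: {9} 1  {10} 1
  2 to go: {9,10} 2
  3 to go: {8,9,10} 2
  4 to go: {7,8,9,10} 2
  5 to go: {6,7,8,9,10} 2
  6 to go: {5,6,7,8,9,10} 2
  7 to go: {3,5,6,7,8,9,10} 2  {4,5,6,7,8,9,10} 2
  8 to go: {1,4,5,6,7,8,9,10} 2  {2,3,5,6,7,8,9,10} 2  {3,4,5,6,7,8,9,10} 4
  9 to go: {0,1,4,5,6,7,8,9,10} 2  {1,3,4,5,6,7,8,9,10} 6  {2,3,4,5,6,7,8,9,10} 6
  if 0:k drops first: 12 orders
  if 2:j drops first: 8 orders
heap linearizations: 20

20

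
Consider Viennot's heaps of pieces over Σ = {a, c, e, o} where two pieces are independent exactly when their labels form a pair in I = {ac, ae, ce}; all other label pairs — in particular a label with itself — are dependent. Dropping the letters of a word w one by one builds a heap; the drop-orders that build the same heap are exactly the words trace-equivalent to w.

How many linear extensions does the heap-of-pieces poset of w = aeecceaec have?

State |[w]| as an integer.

drop 0:a onto floor
drop 1:e onto floor
drop 2:e onto {1:e}
drop 3:c onto floor
drop 4:c onto {3:c}
drop 5:e onto {2:e}
drop 6:a onto {0:a}
drop 7:e onto {5:e}
drop 8:c onto {4:c}
ground layer = {0:a, 1:e, 3:c}
drop-orders for the pieces not yet dropped (sum over which currently-grounded one goes next):
  1 to go: {6} 1  {7} 1  {8} 1
  2 to go: {0,6} 1  {4,8} 1  {5,7} 1  {6,7} 2  {6,8} 2  {7,8} 2
  3 to go: {0,6,7} 3  {0,6,8} 3  {2,5,7} 1  {3,4,8} 1  {4,6,8} 3  {4,7,8} 3  {5,6,7} 3  {5,7,8} 3  {6,7,8} 6
  4 to go: {0,4,6,8} 6  {0,5,6,7} 6  {0,6,7,8} 12  {1,2,5,7} 1  {2,5,6,7} 4  {2,5,7,8} 4  {3,4,6,8} 4  {3,4,7,8} 4  {4,5,7,8} 6  {4,6,7,8} 12  {5,6,7,8} 12
  5 to go: {0,2,5,6,7} 10  {0,3,4,6,8} 10  {0,4,6,7,8} 30  {0,5,6,7,8} 30  {1,2,5,6,7} 5  {1,2,5,7,8} 5  {2,4,5,7,8} 10  {2,5,6,7,8} 20  {3,4,5,7,8} 10  {3,4,6,7,8} 20  {4,5,6,7,8} 30
  6 to go: {0,1,2,5,6,7} 15  {0,2,5,6,7,8} 60  {0,3,4,6,7,8} 60  {0,4,5,6,7,8} 90  {1,2,4,5,7,8} 15  {1,2,5,6,7,8} 30  {2,3,4,5,7,8} 20  {2,4,5,6,7,8} 60  {3,4,5,6,7,8} 60
  7 to go: {0,1,2,5,6,7,8} 105  {0,2,4,5,6,7,8} 210  {0,3,4,5,6,7,8} 210  {1,2,3,4,5,7,8} 35  {1,2,4,5,6,7,8} 105  {2,3,4,5,6,7,8} 140
  if 0:a drops first: 280 orders
  if 1:e drops first: 560 orders
  if 3:c drops first: 420 orders
heap linearizations: 1260

1260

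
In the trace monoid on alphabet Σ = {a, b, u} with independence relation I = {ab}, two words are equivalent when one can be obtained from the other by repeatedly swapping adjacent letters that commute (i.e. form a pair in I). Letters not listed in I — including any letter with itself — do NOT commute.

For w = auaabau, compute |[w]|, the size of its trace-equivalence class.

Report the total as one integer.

4

piece 0:a — minimal
piece 1:u rests on {0:a}
piece 2:a rests on {1:u}
piece 3:a rests on {2:a}
piece 4:b rests on {1:u}
piece 5:a rests on {3:a}
piece 6:u rests on {4:b, 5:a}
minimal pieces: {0:a}
ways to finish when only these pieces remain (= sum over removing one remaining piece with nothing left below it):
  1 left: {6}→1
  2 left: {4,6}→1  {5,6}→1
  3 left: {3,5,6}→1  {4,5,6}→2
  4 left: {2,3,5,6}→1  {3,4,5,6}→3
  5 left: {2,3,4,5,6}→4
  placing 0:a first → 4 extensions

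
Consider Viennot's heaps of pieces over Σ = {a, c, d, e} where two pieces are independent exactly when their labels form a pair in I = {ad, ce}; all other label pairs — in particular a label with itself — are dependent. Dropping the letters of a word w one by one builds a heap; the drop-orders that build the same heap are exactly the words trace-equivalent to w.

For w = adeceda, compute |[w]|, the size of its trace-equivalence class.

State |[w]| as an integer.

12

0(a) covers ∅
1(d) covers ∅
2(e) covers 0:a, 1:d
3(c) covers 0:a, 1:d
4(e) covers 2:e
5(d) covers 3:c, 4:e
6(a) covers 3:c, 4:e
floor of heap: 0:a, 1:d
completions by unplaced set U, small U first (add the entries for U minus each lowest piece of U):
  |U|=1: {5}:1  {6}:1
  |U|=2: {5,6}:2
  |U|=3: {3,5,6}:2  {4,5,6}:2
  |U|=4: {2,4,5,6}:2  {3,4,5,6}:4
  |U|=5: {2,3,4,5,6}:6
  start at 0(a): 6
  start at 1(d): 6
sum over floor = 12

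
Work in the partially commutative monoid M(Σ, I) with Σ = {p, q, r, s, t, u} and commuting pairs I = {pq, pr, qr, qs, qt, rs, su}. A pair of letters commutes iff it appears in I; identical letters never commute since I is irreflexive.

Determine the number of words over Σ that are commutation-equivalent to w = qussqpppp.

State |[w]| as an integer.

#0=q has no predecessor
#1=u depends on [0:q]
#2=s has no predecessor
#3=s depends on [2:s]
#4=q depends on [1:u]
#5=p depends on [1:u, 3:s]
#6=p depends on [5:p]
#7=p depends on [6:p]
#8=p depends on [7:p]
sources: [0:q, 2:s]
N(rest) = Σ N(rest − s) over sources s of rest; N(one piece) = 1:
  size 1 → [4]=1  [8]=1
  size 2 → [4,8]=2  [7,8]=1
  size 3 → [4,7,8]=3  [6,7,8]=1
  size 4 → [4,6,7,8]=4  [5,6,7,8]=1
  size 5 → [3,5,6,7,8]=1  [4,5,6,7,8]=5
  size 6 → [1,4,5,6,7,8]=5  [2,3,5,6,7,8]=1  [3,4,5,6,7,8]=6
  size 7 → [0,1,4,5,6,7,8]=5  [1,3,4,5,6,7,8]=11  [2,3,4,5,6,7,8]=7
  first=0(q) contributes 18
  first=2(s) contributes 16
|[w]| = 34

34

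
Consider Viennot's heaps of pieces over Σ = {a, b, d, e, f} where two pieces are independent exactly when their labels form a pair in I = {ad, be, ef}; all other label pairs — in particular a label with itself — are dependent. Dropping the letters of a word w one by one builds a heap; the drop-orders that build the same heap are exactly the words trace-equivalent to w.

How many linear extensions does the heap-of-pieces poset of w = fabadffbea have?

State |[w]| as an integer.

0(f) covers ∅
1(a) covers 0:f
2(b) covers 1:a
3(a) covers 2:b
4(d) covers 2:b
5(f) covers 3:a, 4:d
6(f) covers 5:f
7(b) covers 6:f
8(e) covers 3:a, 4:d
9(a) covers 7:b, 8:e
floor of heap: 0:f
completions by unplaced set U, small U first (add the entries for U minus each lowest piece of U):
  |U|=1: {9}:1
  |U|=2: {7,9}:1  {8,9}:1
  |U|=3: {6,7,9}:1  {7,8,9}:2
  |U|=4: {5,6,7,9}:1  {6,7,8,9}:3
  |U|=5: {5,6,7,8,9}:4
  |U|=6: {3,5,6,7,8,9}:4  {4,5,6,7,8,9}:4
  |U|=7: {3,4,5,6,7,8,9}:8
  |U|=8: {2,3,4,5,6,7,8,9}:8
  start at 0(f): 8

8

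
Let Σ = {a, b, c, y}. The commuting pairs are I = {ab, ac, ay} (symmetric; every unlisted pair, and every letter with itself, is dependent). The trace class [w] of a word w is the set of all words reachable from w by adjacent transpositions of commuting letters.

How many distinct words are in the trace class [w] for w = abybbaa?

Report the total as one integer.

#0=a has no predecessor
#1=b has no predecessor
#2=y depends on [1:b]
#3=b depends on [2:y]
#4=b depends on [3:b]
#5=a depends on [0:a]
#6=a depends on [5:a]
sources: [0:a, 1:b]
N(rest) = Σ N(rest − s) over sources s of rest; N(one piece) = 1:
  size 1 → [4]=1  [6]=1
  size 2 → [3,4]=1  [4,6]=2  [5,6]=1
  size 3 → [0,5,6]=1  [2,3,4]=1  [3,4,6]=3  [4,5,6]=3
  size 4 → [0,4,5,6]=4  [1,2,3,4]=1  [2,3,4,6]=4  [3,4,5,6]=6
  size 5 → [0,3,4,5,6]=10  [1,2,3,4,6]=5  [2,3,4,5,6]=10
  first=0(a) contributes 15
  first=1(b) contributes 20
|[w]| = 35

35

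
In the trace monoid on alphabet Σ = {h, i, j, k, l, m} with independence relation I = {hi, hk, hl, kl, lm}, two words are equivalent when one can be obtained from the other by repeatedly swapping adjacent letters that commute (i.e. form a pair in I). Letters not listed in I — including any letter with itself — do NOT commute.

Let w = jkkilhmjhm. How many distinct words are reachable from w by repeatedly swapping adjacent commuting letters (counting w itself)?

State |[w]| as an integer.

9

0(j) covers ∅
1(k) covers 0:j
2(k) covers 1:k
3(i) covers 2:k
4(l) covers 3:i
5(h) covers 0:j
6(m) covers 3:i, 5:h
7(j) covers 4:l, 6:m
8(h) covers 7:j
9(m) covers 8:h
floor of heap: 0:j
completions by unplaced set U, small U first (add the entries for U minus each lowest piece of U):
  |U|=1: {9}:1
  |U|=2: {8,9}:1
  |U|=3: {7,8,9}:1
  |U|=4: {4,7,8,9}:1  {6,7,8,9}:1
  |U|=5: {4,6,7,8,9}:2  {5,6,7,8,9}:1
  |U|=6: {3,4,6,7,8,9}:2  {4,5,6,7,8,9}:3
  |U|=7: {2,3,4,6,7,8,9}:2  {3,4,5,6,7,8,9}:5
  |U|=8: {1,2,3,4,6,7,8,9}:2  {2,3,4,5,6,7,8,9}:7
  start at 0(j): 9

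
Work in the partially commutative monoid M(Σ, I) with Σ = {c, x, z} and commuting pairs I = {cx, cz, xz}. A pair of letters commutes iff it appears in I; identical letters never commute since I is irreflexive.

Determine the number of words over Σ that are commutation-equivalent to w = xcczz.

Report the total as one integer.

30

#0=x has no predecessor
#1=c has no predecessor
#2=c depends on [1:c]
#3=z has no predecessor
#4=z depends on [3:z]
sources: [0:x, 1:c, 3:z]
N(rest) = Σ N(rest − s) over sources s of rest; N(one piece) = 1:
  size 1 → [0]=1  [2]=1  [4]=1
  size 2 → [0,2]=2  [0,4]=2  [1,2]=1  [2,4]=2  [3,4]=1
  size 3 → [0,1,2]=3  [0,2,4]=6  [0,3,4]=3  [1,2,4]=3  [2,3,4]=3
  first=0(x) contributes 6
  first=1(c) contributes 12
  first=3(z) contributes 12
|[w]| = 30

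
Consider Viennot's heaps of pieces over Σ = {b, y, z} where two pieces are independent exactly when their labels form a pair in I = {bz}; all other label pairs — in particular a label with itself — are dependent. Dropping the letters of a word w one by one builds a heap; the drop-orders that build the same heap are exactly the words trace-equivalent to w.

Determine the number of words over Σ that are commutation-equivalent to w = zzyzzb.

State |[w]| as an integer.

3

#0=z has no predecessor
#1=z depends on [0:z]
#2=y depends on [1:z]
#3=z depends on [2:y]
#4=z depends on [3:z]
#5=b depends on [2:y]
sources: [0:z]
N(rest) = Σ N(rest − s) over sources s of rest; N(one piece) = 1:
  size 1 → [4]=1  [5]=1
  size 2 → [3,4]=1  [4,5]=2
  size 3 → [3,4,5]=3
  size 4 → [2,3,4,5]=3
  first=0(z) contributes 3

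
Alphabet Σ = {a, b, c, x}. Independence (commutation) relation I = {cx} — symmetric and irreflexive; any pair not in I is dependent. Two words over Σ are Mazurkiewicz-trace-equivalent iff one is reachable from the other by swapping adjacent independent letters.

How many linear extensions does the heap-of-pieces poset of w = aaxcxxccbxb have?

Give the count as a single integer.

20

piece 0:a — minimal
piece 1:a rests on {0:a}
piece 2:x rests on {1:a}
piece 3:c rests on {1:a}
piece 4:x rests on {2:x}
piece 5:x rests on {4:x}
piece 6:c rests on {3:c}
piece 7:c rests on {6:c}
piece 8:b rests on {5:x, 7:c}
piece 9:x rests on {8:b}
piece 10:b rests on {9:x}
minimal pieces: {0:a}
ways to finish when only these pieces remain (= sum over removing one remaining piece with nothing left below it):
  1 left: {10}→1
  2 left: {9,10}→1
  3 left: {8,9,10}→1
  4 left: {5,8,9,10}→1  {7,8,9,10}→1
  5 left: {4,5,8,9,10}→1  {5,7,8,9,10}→2  {6,7,8,9,10}→1
  6 left: {2,4,5,8,9,10}→1  {3,6,7,8,9,10}→1  {4,5,7,8,9,10}→3  {5,6,7,8,9,10}→3
  7 left: {2,4,5,7,8,9,10}→4  {3,5,6,7,8,9,10}→4  {4,5,6,7,8,9,10}→6
  8 left: {2,4,5,6,7,8,9,10}→10  {3,4,5,6,7,8,9,10}→10
  9 left: {2,3,4,5,6,7,8,9,10}→20
  placing 0:a first → 20 extensions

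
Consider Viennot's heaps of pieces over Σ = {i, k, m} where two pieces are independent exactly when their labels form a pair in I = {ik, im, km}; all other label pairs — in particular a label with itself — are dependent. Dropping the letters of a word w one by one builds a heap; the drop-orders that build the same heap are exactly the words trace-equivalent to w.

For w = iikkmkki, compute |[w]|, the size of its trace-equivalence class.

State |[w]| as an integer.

drop 0:i onto floor
drop 1:i onto {0:i}
drop 2:k onto floor
drop 3:k onto {2:k}
drop 4:m onto floor
drop 5:k onto {3:k}
drop 6:k onto {5:k}
drop 7:i onto {1:i}
ground layer = {0:i, 2:k, 4:m}
drop-orders for the pieces not yet dropped (sum over which currently-grounded one goes next):
  1 to go: {4} 1  {6} 1  {7} 1
  2 to go: {1,7} 1  {4,6} 2  {4,7} 2  {5,6} 1  {6,7} 2
  3 to go: {0,1,7} 1  {1,4,7} 3  {1,6,7} 3  {3,5,6} 1  {4,5,6} 3  {4,6,7} 6  {5,6,7} 3
  4 to go: {0,1,4,7} 4  {0,1,6,7} 4  {1,4,6,7} 12  {1,5,6,7} 6  {2,3,5,6} 1  {3,4,5,6} 4  {3,5,6,7} 4  {4,5,6,7} 12
  5 to go: {0,1,4,6,7} 20  {0,1,5,6,7} 10  {1,3,5,6,7} 10  {1,4,5,6,7} 30  {2,3,4,5,6} 5  {2,3,5,6,7} 5  {3,4,5,6,7} 20
  6 to go: {0,1,3,5,6,7} 20  {0,1,4,5,6,7} 60  {1,2,3,5,6,7} 15  {1,3,4,5,6,7} 60  {2,3,4,5,6,7} 30
  if 0:i drops first: 105 orders
  if 2:k drops first: 140 orders
  if 4:m drops first: 35 orders
heap linearizations: 280

280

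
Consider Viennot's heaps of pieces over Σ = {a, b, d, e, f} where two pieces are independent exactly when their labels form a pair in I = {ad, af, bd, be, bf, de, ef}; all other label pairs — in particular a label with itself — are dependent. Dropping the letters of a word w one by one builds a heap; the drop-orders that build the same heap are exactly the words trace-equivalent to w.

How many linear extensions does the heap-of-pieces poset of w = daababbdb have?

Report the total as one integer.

#0=d has no predecessor
#1=a has no predecessor
#2=a depends on [1:a]
#3=b depends on [2:a]
#4=a depends on [3:b]
#5=b depends on [4:a]
#6=b depends on [5:b]
#7=d depends on [0:d]
#8=b depends on [6:b]
sources: [0:d, 1:a]
N(rest) = Σ N(rest − s) over sources s of rest; N(one piece) = 1:
  size 1 → [7]=1  [8]=1
  size 2 → [0,7]=1  [6,8]=1  [7,8]=2
  size 3 → [0,7,8]=3  [5,6,8]=1  [6,7,8]=3
  size 4 → [0,6,7,8]=6  [4,5,6,8]=1  [5,6,7,8]=4
  size 5 → [0,5,6,7,8]=10  [3,4,5,6,8]=1  [4,5,6,7,8]=5
  size 6 → [0,4,5,6,7,8]=15  [2,3,4,5,6,8]=1  [3,4,5,6,7,8]=6
  size 7 → [0,3,4,5,6,7,8]=21  [1,2,3,4,5,6,8]=1  [2,3,4,5,6,7,8]=7
  first=0(d) contributes 8
  first=1(a) contributes 28
|[w]| = 36

36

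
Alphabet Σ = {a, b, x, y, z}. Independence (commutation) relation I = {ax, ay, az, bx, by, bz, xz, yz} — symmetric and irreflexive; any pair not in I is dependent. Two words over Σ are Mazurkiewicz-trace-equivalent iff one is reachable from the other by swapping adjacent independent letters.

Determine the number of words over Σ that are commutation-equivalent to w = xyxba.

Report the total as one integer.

10

piece 0:x — minimal
piece 1:y rests on {0:x}
piece 2:x rests on {1:y}
piece 3:b — minimal
piece 4:a rests on {3:b}
minimal pieces: {0:x, 3:b}
ways to finish when only these pieces remain (= sum over removing one remaining piece with nothing left below it):
  1 left: {2}→1  {4}→1
  2 left: {1,2}→1  {2,4}→2  {3,4}→1
  3 left: {0,1,2}→1  {1,2,4}→3  {2,3,4}→3
  placing 0:x first → 6 extensions
  placing 3:b first → 4 extensions
total linear extensions = 10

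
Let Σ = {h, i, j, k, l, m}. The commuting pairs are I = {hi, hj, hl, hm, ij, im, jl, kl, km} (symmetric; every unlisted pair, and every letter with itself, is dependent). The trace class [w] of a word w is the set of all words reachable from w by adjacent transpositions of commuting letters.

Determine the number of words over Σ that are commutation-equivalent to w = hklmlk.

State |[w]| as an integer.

20

drop 0:h onto floor
drop 1:k onto {0:h}
drop 2:l onto floor
drop 3:m onto {2:l}
drop 4:l onto {3:m}
drop 5:k onto {1:k}
ground layer = {0:h, 2:l}
drop-orders for the pieces not yet dropped (sum over which currently-grounded one goes next):
  1 to go: {4} 1  {5} 1
  2 to go: {1,5} 1  {3,4} 1  {4,5} 2
  3 to go: {0,1,5} 1  {1,4,5} 3  {2,3,4} 1  {3,4,5} 3
  4 to go: {0,1,4,5} 4  {1,3,4,5} 6  {2,3,4,5} 4
  if 0:h drops first: 10 orders
  if 2:l drops first: 10 orders
heap linearizations: 20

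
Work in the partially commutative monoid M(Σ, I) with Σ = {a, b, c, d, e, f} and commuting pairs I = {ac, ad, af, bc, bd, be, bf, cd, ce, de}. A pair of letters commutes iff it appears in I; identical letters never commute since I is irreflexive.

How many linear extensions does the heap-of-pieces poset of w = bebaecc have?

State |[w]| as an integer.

drop 0:b onto floor
drop 1:e onto floor
drop 2:b onto {0:b}
drop 3:a onto {1:e, 2:b}
drop 4:e onto {3:a}
drop 5:c onto floor
drop 6:c onto {5:c}
ground layer = {0:b, 1:e, 5:c}
drop-orders for the pieces not yet dropped (sum over which currently-grounded one goes next):
  1 to go: {4} 1  {6} 1
  2 to go: {3,4} 1  {4,6} 2  {5,6} 1
  3 to go: {1,3,4} 1  {2,3,4} 1  {3,4,6} 3  {4,5,6} 3
  4 to go: {0,2,3,4} 1  {1,2,3,4} 2  {1,3,4,6} 4  {2,3,4,6} 4  {3,4,5,6} 6
  5 to go: {0,1,2,3,4} 3  {0,2,3,4,6} 5  {1,2,3,4,6} 10  {1,3,4,5,6} 10  {2,3,4,5,6} 10
  if 0:b drops first: 30 orders
  if 1:e drops first: 15 orders
  if 5:c drops first: 18 orders
heap linearizations: 63

63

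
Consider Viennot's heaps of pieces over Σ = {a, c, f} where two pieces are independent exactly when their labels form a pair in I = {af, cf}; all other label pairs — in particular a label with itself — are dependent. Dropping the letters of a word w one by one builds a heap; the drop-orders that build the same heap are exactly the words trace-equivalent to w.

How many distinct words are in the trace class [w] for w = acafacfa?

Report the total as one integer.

28

0(a) covers ∅
1(c) covers 0:a
2(a) covers 1:c
3(f) covers ∅
4(a) covers 2:a
5(c) covers 4:a
6(f) covers 3:f
7(a) covers 5:c
floor of heap: 0:a, 3:f
completions by unplaced set U, small U first (add the entries for U minus each lowest piece of U):
  |U|=1: {6}:1  {7}:1
  |U|=2: {3,6}:1  {5,7}:1  {6,7}:2
  |U|=3: {3,6,7}:3  {4,5,7}:1  {5,6,7}:3
  |U|=4: {2,4,5,7}:1  {3,5,6,7}:6  {4,5,6,7}:4
  |U|=5: {1,2,4,5,7}:1  {2,4,5,6,7}:5  {3,4,5,6,7}:10
  |U|=6: {0,1,2,4,5,7}:1  {1,2,4,5,6,7}:6  {2,3,4,5,6,7}:15
  start at 0(a): 21
  start at 3(f): 7
sum over floor = 28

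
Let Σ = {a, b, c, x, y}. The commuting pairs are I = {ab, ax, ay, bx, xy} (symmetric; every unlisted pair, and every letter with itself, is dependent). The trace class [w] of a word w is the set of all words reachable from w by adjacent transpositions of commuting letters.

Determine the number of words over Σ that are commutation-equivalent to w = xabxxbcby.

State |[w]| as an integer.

60

0(x) covers ∅
1(a) covers ∅
2(b) covers ∅
3(x) covers 0:x
4(x) covers 3:x
5(b) covers 2:b
6(c) covers 1:a, 4:x, 5:b
7(b) covers 6:c
8(y) covers 7:b
floor of heap: 0:x, 1:a, 2:b
completions by unplaced set U, small U first (add the entries for U minus each lowest piece of U):
  |U|=1: {8}:1
  |U|=2: {7,8}:1
  |U|=3: {6,7,8}:1
  |U|=4: {1,6,7,8}:1  {4,6,7,8}:1  {5,6,7,8}:1
  |U|=5: {1,4,6,7,8}:2  {1,5,6,7,8}:2  {2,5,6,7,8}:1  {3,4,6,7,8}:1  {4,5,6,7,8}:2
  |U|=6: {0,3,4,6,7,8}:1  {1,2,5,6,7,8}:3  {1,3,4,6,7,8}:3  {1,4,5,6,7,8}:6  {2,4,5,6,7,8}:3  {3,4,5,6,7,8}:3
  |U|=7: {0,1,3,4,6,7,8}:4  {0,3,4,5,6,7,8}:4  {1,2,4,5,6,7,8}:12  {1,3,4,5,6,7,8}:12  {2,3,4,5,6,7,8}:6
  start at 0(x): 30
  start at 1(a): 10
  start at 2(b): 20
sum over floor = 60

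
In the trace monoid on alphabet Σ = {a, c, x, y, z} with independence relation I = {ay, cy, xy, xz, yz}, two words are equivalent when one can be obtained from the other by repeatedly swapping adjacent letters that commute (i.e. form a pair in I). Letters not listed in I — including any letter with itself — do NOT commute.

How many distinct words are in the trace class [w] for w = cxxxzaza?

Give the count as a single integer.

4

#0=c has no predecessor
#1=x depends on [0:c]
#2=x depends on [1:x]
#3=x depends on [2:x]
#4=z depends on [0:c]
#5=a depends on [3:x, 4:z]
#6=z depends on [5:a]
#7=a depends on [6:z]
sources: [0:c]
N(rest) = Σ N(rest − s) over sources s of rest; N(one piece) = 1:
  size 1 → [7]=1
  size 2 → [6,7]=1
  size 3 → [5,6,7]=1
  size 4 → [3,5,6,7]=1  [4,5,6,7]=1
  size 5 → [2,3,5,6,7]=1  [3,4,5,6,7]=2
  size 6 → [1,2,3,5,6,7]=1  [2,3,4,5,6,7]=3
  first=0(c) contributes 4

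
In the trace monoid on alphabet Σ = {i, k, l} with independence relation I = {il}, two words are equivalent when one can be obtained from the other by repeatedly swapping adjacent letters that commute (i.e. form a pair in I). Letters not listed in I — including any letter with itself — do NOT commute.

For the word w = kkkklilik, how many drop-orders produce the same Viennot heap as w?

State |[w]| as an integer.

#0=k has no predecessor
#1=k depends on [0:k]
#2=k depends on [1:k]
#3=k depends on [2:k]
#4=l depends on [3:k]
#5=i depends on [3:k]
#6=l depends on [4:l]
#7=i depends on [5:i]
#8=k depends on [6:l, 7:i]
sources: [0:k]
N(rest) = Σ N(rest − s) over sources s of rest; N(one piece) = 1:
  size 1 → [8]=1
  size 2 → [6,8]=1  [7,8]=1
  size 3 → [4,6,8]=1  [5,7,8]=1  [6,7,8]=2
  size 4 → [4,6,7,8]=3  [5,6,7,8]=3
  size 5 → [4,5,6,7,8]=6
  size 6 → [3,4,5,6,7,8]=6
  size 7 → [2,3,4,5,6,7,8]=6
  first=0(k) contributes 6

6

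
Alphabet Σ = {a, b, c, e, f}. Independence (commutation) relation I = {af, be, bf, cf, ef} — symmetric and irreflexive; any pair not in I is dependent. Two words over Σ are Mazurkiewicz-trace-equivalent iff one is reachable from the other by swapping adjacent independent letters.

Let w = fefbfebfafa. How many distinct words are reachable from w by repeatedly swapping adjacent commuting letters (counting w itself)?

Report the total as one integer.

piece 0:f — minimal
piece 1:e — minimal
piece 2:f rests on {0:f}
piece 3:b — minimal
piece 4:f rests on {2:f}
piece 5:e rests on {1:e}
piece 6:b rests on {3:b}
piece 7:f rests on {4:f}
piece 8:a rests on {5:e, 6:b}
piece 9:f rests on {7:f}
piece 10:a rests on {8:a}
minimal pieces: {0:f, 1:e, 3:b}
ways to finish when only these pieces remain (= sum over removing one remaining piece with nothing left below it):
  1 left: {9}→1  {10}→1
  2 left: {7,9}→1  {8,10}→1  {9,10}→2
  3 left: {4,7,9}→1  {5,8,10}→1  {6,8,10}→1  {7,9,10}→3  {8,9,10}→3
  4 left: {1,5,8,10}→1  {2,4,7,9}→1  {3,6,8,10}→1  {4,7,9,10}→4  {5,6,8,10}→2  {5,8,9,10}→4  {6,8,9,10}→4  {7,8,9,10}→6
  5 left: {0,2,4,7,9}→1  {1,5,6,8,10}→3  {1,5,8,9,10}→5  {2,4,7,9,10}→5  {3,5,6,8,10}→3  {3,6,8,9,10}→5  {4,7,8,9,10}→10  {5,6,8,9,10}→10  {5,7,8,9,10}→10  {6,7,8,9,10}→10
  6 left: {0,2,4,7,9,10}→6  {1,3,5,6,8,10}→6  {1,5,6,8,9,10}→18  {1,5,7,8,9,10}→15  {2,4,7,8,9,10}→15  {3,5,6,8,9,10}→18  {3,6,7,8,9,10}→15  {4,5,7,8,9,10}→20  {4,6,7,8,9,10}→20  {5,6,7,8,9,10}→30
  7 left: {0,2,4,7,8,9,10}→21  {1,3,5,6,8,9,10}→42  {1,4,5,7,8,9,10}→35  {1,5,6,7,8,9,10}→63  {2,4,5,7,8,9,10}→35  {2,4,6,7,8,9,10}→35  {3,4,6,7,8,9,10}→35  {3,5,6,7,8,9,10}→63  {4,5,6,7,8,9,10}→70
  8 left: {0,2,4,5,7,8,9,10}→56  {0,2,4,6,7,8,9,10}→56  {1,2,4,5,7,8,9,10}→70  {1,3,5,6,7,8,9,10}→168  {1,4,5,6,7,8,9,10}→168  {2,3,4,6,7,8,9,10}→70  {2,4,5,6,7,8,9,10}→140  {3,4,5,6,7,8,9,10}→168
  9 left: {0,1,2,4,5,7,8,9,10}→126  {0,2,3,4,6,7,8,9,10}→126  {0,2,4,5,6,7,8,9,10}→252  {1,2,4,5,6,7,8,9,10}→378  {1,3,4,5,6,7,8,9,10}→504  {2,3,4,5,6,7,8,9,10}→378
  placing 0:f first → 1260 extensions
  placing 1:e first → 756 extensions
  placing 3:b first → 756 extensions
total linear extensions = 2772

2772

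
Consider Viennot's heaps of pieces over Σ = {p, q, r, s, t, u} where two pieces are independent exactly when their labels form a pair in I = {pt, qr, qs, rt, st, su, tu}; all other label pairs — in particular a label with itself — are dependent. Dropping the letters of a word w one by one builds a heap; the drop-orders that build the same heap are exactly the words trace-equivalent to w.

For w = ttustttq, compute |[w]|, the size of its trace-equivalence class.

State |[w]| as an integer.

0(t) covers ∅
1(t) covers 0:t
2(u) covers ∅
3(s) covers ∅
4(t) covers 1:t
5(t) covers 4:t
6(t) covers 5:t
7(q) covers 2:u, 6:t
floor of heap: 0:t, 2:u, 3:s
completions by unplaced set U, small U first (add the entries for U minus each lowest piece of U):
  |U|=1: {3}:1  {7}:1
  |U|=2: {2,7}:1  {3,7}:2  {6,7}:1
  |U|=3: {2,3,7}:3  {2,6,7}:2  {3,6,7}:3  {5,6,7}:1
  |U|=4: {2,3,6,7}:8  {2,5,6,7}:3  {3,5,6,7}:4  {4,5,6,7}:1
  |U|=5: {1,4,5,6,7}:1  {2,3,5,6,7}:15  {2,4,5,6,7}:4  {3,4,5,6,7}:5
  |U|=6: {0,1,4,5,6,7}:1  {1,2,4,5,6,7}:5  {1,3,4,5,6,7}:6  {2,3,4,5,6,7}:24
  start at 0(t): 35
  start at 2(u): 7
  start at 3(s): 6
sum over floor = 48

48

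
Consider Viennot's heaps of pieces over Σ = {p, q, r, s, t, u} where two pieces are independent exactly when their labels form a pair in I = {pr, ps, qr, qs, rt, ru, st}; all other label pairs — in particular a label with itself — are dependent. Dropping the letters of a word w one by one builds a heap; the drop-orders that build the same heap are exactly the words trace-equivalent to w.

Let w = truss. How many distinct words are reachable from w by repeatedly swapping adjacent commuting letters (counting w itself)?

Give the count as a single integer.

0(t) covers ∅
1(r) covers ∅
2(u) covers 0:t
3(s) covers 1:r, 2:u
4(s) covers 3:s
floor of heap: 0:t, 1:r
completions by unplaced set U, small U first (add the entries for U minus each lowest piece of U):
  |U|=1: {4}:1
  |U|=2: {3,4}:1
  |U|=3: {1,3,4}:1  {2,3,4}:1
  start at 0(t): 2
  start at 1(r): 1
sum over floor = 3

3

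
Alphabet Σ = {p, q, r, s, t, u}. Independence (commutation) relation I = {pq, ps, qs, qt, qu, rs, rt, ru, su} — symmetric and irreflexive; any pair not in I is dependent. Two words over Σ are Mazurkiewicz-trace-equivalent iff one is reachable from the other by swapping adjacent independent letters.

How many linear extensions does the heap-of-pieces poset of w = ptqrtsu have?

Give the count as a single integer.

40

drop 0:p onto floor
drop 1:t onto {0:p}
drop 2:q onto floor
drop 3:r onto {0:p, 2:q}
drop 4:t onto {1:t}
drop 5:s onto {4:t}
drop 6:u onto {4:t}
ground layer = {0:p, 2:q}
drop-orders for the pieces not yet dropped (sum over which currently-grounded one goes next):
  1 to go: {3} 1  {5} 1  {6} 1
  2 to go: {2,3} 1  {3,5} 2  {3,6} 2  {5,6} 2
  3 to go: {2,3,5} 3  {2,3,6} 3  {3,5,6} 6  {4,5,6} 2
  4 to go: {1,4,5,6} 2  {2,3,5,6} 12  {3,4,5,6} 8
  5 to go: {1,3,4,5,6} 10  {2,3,4,5,6} 20
  if 0:p drops first: 30 orders
  if 2:q drops first: 10 orders
heap linearizations: 40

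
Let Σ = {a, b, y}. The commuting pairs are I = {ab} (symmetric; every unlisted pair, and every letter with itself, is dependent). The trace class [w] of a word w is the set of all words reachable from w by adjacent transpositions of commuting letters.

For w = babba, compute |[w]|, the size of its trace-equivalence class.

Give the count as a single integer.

10

piece 0:b — minimal
piece 1:a — minimal
piece 2:b rests on {0:b}
piece 3:b rests on {2:b}
piece 4:a rests on {1:a}
minimal pieces: {0:b, 1:a}
ways to finish when only these pieces remain (= sum over removing one remaining piece with nothing left below it):
  1 left: {3}→1  {4}→1
  2 left: {1,4}→1  {2,3}→1  {3,4}→2
  3 left: {0,2,3}→1  {1,3,4}→3  {2,3,4}→3
  placing 0:b first → 6 extensions
  placing 1:a first → 4 extensions
total linear extensions = 10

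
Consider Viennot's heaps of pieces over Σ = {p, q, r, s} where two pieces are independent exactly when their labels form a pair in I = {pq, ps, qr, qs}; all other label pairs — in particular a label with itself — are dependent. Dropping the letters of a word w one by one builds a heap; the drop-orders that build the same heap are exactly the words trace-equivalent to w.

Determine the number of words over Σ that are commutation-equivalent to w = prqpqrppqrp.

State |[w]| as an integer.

#0=p has no predecessor
#1=r depends on [0:p]
#2=q has no predecessor
#3=p depends on [1:r]
#4=q depends on [2:q]
#5=r depends on [3:p]
#6=p depends on [5:r]
#7=p depends on [6:p]
#8=q depends on [4:q]
#9=r depends on [7:p]
#10=p depends on [9:r]
sources: [0:p, 2:q]
N(rest) = Σ N(rest − s) over sources s of rest; N(one piece) = 1:
  size 1 → [8]=1  [10]=1
  size 2 → [4,8]=1  [8,10]=2  [9,10]=1
  size 3 → [2,4,8]=1  [4,8,10]=3  [7,9,10]=1  [8,9,10]=3
  size 4 → [2,4,8,10]=4  [4,8,9,10]=6  [6,7,9,10]=1  [7,8,9,10]=4
  size 5 → [2,4,8,9,10]=10  [4,7,8,9,10]=10  [5,6,7,9,10]=1  [6,7,8,9,10]=5
  size 6 → [2,4,7,8,9,10]=20  [3,5,6,7,9,10]=1  [4,6,7,8,9,10]=15  [5,6,7,8,9,10]=6
  size 7 → [1,3,5,6,7,9,10]=1  [2,4,6,7,8,9,10]=35  [3,5,6,7,8,9,10]=7  [4,5,6,7,8,9,10]=21
  size 8 → [0,1,3,5,6,7,9,10]=1  [1,3,5,6,7,8,9,10]=8  [2,4,5,6,7,8,9,10]=56  [3,4,5,6,7,8,9,10]=28
  size 9 → [0,1,3,5,6,7,8,9,10]=9  [1,3,4,5,6,7,8,9,10]=36  [2,3,4,5,6,7,8,9,10]=84
  first=0(p) contributes 120
  first=2(q) contributes 45
|[w]| = 165

165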